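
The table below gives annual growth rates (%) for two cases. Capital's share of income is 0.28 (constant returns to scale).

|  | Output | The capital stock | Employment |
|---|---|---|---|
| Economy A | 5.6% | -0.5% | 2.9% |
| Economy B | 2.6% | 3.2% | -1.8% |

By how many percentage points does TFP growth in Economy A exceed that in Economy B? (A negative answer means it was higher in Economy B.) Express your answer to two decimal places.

0.65 percentage points

Labor's share = 1 − 0.28 = 0.72.
Economy A: TFP = 5.6 + 0.14 − 2.088 = 3.652%.
Economy B: TFP = 2.6 − 0.896 + 1.296 = 3%.
Difference = 3.652 − (3) = 0.652 pp.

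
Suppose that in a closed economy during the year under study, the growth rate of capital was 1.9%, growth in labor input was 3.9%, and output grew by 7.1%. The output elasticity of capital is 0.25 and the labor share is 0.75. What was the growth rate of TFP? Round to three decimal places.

Labor's share = 1 − 0.25 = 0.75.
Capital: 0.25 × 1.9 = 0.475 pp.
Labor input: 0.75 × 3.9 = 2.925 pp.
TFP growth = 7.1 − 3.4 = 3.7%.

3.700%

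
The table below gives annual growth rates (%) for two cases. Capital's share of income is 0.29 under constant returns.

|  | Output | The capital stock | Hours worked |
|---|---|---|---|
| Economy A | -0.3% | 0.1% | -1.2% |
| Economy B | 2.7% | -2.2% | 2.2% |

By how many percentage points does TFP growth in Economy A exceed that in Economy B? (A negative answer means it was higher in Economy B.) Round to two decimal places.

-1.25 percentage points

Labor's share = 1 − 0.29 = 0.71.
Economy A: TFP = -0.3 − 0.029 + 0.852 = 0.523%.
Economy B: TFP = 2.7 + 0.638 − 1.562 = 1.776%.
Difference = 0.523 − (1.776) = -1.253 pp.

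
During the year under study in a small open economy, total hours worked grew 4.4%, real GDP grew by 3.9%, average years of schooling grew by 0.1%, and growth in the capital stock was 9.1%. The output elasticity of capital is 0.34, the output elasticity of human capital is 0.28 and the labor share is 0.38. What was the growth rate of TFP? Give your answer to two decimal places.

-0.89%

Labor's share = 1 − 0.34 − 0.28 = 0.38.
The capital stock: 0.34 × 9.1 = 3.094 pp.
Average years of schooling: 0.28 × 0.1 = 0.028 pp.
Total hours worked: 0.38 × 4.4 = 1.672 pp.
TFP growth = 3.9 − 4.794 = -0.894%.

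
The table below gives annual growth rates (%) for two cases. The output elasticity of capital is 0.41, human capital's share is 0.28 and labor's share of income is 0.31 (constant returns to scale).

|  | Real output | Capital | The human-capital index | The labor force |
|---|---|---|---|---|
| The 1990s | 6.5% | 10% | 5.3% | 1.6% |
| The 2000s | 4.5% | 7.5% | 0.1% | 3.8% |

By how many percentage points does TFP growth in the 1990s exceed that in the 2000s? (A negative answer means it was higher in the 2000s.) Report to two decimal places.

Labor's share = 1 − 0.41 − 0.28 = 0.31.
The 1990s: TFP = 6.5 − 4.1 − 1.484 − 0.496 = 0.42%.
The 2000s: TFP = 4.5 − 3.075 − 0.028 − 1.178 = 0.219%.
Difference = 0.42 − (0.219) = 0.201 pp.

0.20 percentage points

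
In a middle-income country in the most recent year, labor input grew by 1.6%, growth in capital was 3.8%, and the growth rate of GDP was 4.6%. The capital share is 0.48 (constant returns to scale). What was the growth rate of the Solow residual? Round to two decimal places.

The Solow residual grew 1.94%.

Labor's share = 1 − 0.48 = 0.52.
Capital: 0.48 × 3.8 = 1.824 pp.
Labor input: 0.52 × 1.6 = 0.832 pp.
TFP growth = 4.6 − 2.656 = 1.944%.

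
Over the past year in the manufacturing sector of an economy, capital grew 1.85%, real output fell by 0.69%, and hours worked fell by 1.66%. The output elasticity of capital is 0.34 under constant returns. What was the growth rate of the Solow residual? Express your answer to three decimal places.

-0.223%

Labor's share = 1 − 0.34 = 0.66.
Capital: 0.34 × 1.85 = 0.629 pp.
Hours worked: 0.66 × (-1.66) = -1.0956 pp.
TFP growth = -0.69 + 0.4666 = -0.2234%.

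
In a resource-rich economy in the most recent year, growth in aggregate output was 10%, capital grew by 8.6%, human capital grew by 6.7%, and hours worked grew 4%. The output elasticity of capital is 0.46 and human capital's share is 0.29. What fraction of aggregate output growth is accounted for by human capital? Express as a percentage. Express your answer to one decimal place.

Human capital contributed 0.29 × 6.7 = 1.943 pp.
Share of growth = 1.943 / 10 × 100 = 19.43%.

Human capital accounted for 19.4% of growth.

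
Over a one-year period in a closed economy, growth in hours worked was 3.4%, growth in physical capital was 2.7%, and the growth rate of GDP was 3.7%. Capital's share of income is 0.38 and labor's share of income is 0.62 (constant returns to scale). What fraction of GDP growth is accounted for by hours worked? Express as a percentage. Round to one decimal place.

Hours worked accounted for 57.0% of growth.

Labor's share = 1 − 0.38 = 0.62.
Hours worked contributed 0.62 × 3.4 = 2.108 pp.
Share of growth = 2.108 / 3.7 × 100 = 56.973%.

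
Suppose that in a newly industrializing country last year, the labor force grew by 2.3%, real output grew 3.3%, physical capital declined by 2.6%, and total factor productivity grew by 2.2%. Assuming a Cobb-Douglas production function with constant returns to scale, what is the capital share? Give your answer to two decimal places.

0.24

gY = gA + α·gK + (1−α)·gL, so gY − gA − gL = α(gK − gL).
3.3 − 2.2 − 2.3 = α × (-2.6 − 2.3).
-1.2 = -4.9 α, so α = 0.2449.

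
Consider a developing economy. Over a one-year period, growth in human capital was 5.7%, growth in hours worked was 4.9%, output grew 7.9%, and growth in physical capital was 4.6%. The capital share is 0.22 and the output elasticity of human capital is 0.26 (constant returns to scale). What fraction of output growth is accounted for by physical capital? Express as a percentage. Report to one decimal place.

Physical capital accounted for 12.8% of growth.

Physical capital contributed 0.22 × 4.6 = 1.012 pp.
Share of growth = 1.012 / 7.9 × 100 = 12.81%.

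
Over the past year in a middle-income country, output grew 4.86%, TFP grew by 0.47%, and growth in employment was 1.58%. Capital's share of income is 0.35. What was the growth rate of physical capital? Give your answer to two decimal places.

Labor's share = 1 − 0.35 = 0.65.
gY = gA + 0.65×1.58 + 0.35×g.
0.35×g = 4.86 − 0.47 − 1.027 = 3.363.
g = 3.363 / 0.35 = 9.6086%.

Physical capital growth was 9.61%.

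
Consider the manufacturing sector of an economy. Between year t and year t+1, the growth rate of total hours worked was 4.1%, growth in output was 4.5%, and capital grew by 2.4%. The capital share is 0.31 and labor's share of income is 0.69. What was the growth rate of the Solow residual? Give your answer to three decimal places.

Labor's share = 1 − 0.31 = 0.69.
Capital: 0.31 × 2.4 = 0.744 pp.
Total hours worked: 0.69 × 4.1 = 2.829 pp.
TFP growth = 4.5 − 3.573 = 0.927%.

The Solow residual growth was 0.927%.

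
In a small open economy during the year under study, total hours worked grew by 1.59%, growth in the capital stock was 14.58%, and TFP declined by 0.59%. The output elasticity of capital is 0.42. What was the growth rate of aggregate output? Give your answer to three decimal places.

6.456%

Labor's share = 1 − 0.42 = 0.58.
The capital stock: 0.42 × 14.58 = 6.1236 pp.
Total hours worked: 0.58 × 1.59 = 0.9222 pp.
Output growth = -0.59 + 7.0458 = 6.4558%.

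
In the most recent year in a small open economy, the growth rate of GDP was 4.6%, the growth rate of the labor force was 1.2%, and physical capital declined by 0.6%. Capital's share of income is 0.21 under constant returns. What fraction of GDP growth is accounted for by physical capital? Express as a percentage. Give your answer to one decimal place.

Physical capital contributed 0.21 × (-0.6) = -0.126 pp.
Share of growth = -0.126 / 4.6 × 100 = -2.739%.

Physical capital accounted for -2.7% of growth.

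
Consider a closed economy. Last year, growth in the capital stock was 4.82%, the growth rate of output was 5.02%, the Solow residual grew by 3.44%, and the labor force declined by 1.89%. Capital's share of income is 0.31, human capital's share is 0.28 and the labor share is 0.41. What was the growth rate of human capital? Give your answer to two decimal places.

Labor's share = 1 − 0.31 − 0.28 = 0.41.
gY = gA + 0.31×4.82 + 0.41×(-1.89) + 0.28×g.
0.28×g = 5.02 − 3.44 − 0.7193 = 0.8607.
g = 0.8607 / 0.28 = 3.0739%.

Human capital growth was 3.07%.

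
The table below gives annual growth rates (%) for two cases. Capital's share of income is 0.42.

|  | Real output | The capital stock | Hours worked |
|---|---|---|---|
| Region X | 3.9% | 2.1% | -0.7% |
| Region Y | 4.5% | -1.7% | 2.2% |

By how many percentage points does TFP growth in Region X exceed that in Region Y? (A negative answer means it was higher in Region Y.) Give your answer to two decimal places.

-0.51 percentage points

Labor's share = 1 − 0.42 = 0.58.
Region X: TFP = 3.9 − 0.882 + 0.406 = 3.424%.
Region Y: TFP = 4.5 + 0.714 − 1.276 = 3.938%.
Difference = 3.424 − (3.938) = -0.514 pp.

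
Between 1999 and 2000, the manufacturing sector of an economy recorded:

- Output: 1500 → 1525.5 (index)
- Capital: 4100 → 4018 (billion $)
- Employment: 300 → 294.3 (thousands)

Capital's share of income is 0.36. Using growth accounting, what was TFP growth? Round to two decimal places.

TFP grew 3.64%.

Output growth = (1525.5 − 1500) / 1500 = 1.7%.
Capital growth = (4018 − 4100) / 4100 = -2%.
Employment growth = (294.3 − 300) / 300 = -1.9%.
Labor's share = 1 − 0.36 = 0.64.
Capital: 0.36 × (-2) = -0.72 pp.
Employment: 0.64 × (-1.9) = -1.216 pp.
TFP growth = 1.7 + 1.936 = 3.636%.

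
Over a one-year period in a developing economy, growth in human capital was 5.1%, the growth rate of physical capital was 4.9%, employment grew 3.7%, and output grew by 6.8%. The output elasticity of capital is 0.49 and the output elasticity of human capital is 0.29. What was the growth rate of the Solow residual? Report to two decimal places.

2.11%

Labor's share = 1 − 0.49 − 0.29 = 0.22.
Physical capital: 0.49 × 4.9 = 2.401 pp.
Human capital: 0.29 × 5.1 = 1.479 pp.
Employment: 0.22 × 3.7 = 0.814 pp.
TFP growth = 6.8 − 4.694 = 2.106%.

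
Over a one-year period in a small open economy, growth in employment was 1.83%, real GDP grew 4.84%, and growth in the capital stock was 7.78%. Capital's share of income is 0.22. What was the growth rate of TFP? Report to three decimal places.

Labor's share = 1 − 0.22 = 0.78.
The capital stock: 0.22 × 7.78 = 1.7116 pp.
Employment: 0.78 × 1.83 = 1.4274 pp.
TFP growth = 4.84 − 3.139 = 1.701%.

1.701%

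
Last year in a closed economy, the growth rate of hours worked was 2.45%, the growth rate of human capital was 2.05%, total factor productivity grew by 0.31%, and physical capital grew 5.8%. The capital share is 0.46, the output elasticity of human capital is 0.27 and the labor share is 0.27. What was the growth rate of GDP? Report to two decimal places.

Labor's share = 1 − 0.46 − 0.27 = 0.27.
Physical capital: 0.46 × 5.8 = 2.668 pp.
Human capital: 0.27 × 2.05 = 0.5535 pp.
Hours worked: 0.27 × 2.45 = 0.6615 pp.
Output growth = 0.31 + 3.883 = 4.193%.

4.19%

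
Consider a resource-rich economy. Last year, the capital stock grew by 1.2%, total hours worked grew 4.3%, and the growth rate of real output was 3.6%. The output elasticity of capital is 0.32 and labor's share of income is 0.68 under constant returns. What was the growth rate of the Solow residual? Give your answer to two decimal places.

The Solow residual grew 0.29%.

Labor's share = 1 − 0.32 = 0.68.
The capital stock: 0.32 × 1.2 = 0.384 pp.
Total hours worked: 0.68 × 4.3 = 2.924 pp.
TFP growth = 3.6 − 3.308 = 0.292%.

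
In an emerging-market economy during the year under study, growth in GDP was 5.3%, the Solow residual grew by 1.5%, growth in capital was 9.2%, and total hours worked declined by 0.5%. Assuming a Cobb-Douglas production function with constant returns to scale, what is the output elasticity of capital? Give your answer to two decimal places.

The output elasticity of capital is 0.44.

gY = gA + α·gK + (1−α)·gL, so gY − gA − gL = α(gK − gL).
5.3 − 1.5 + 0.5 = α × (9.2 − (-0.5)).
4.3 = 9.7 α, so α = 0.4433.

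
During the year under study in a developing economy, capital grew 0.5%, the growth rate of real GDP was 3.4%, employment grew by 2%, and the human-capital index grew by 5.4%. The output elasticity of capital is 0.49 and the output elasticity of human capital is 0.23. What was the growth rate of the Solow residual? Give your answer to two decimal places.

1.35%

Labor's share = 1 − 0.49 − 0.23 = 0.28.
Capital: 0.49 × 0.5 = 0.245 pp.
The human-capital index: 0.23 × 5.4 = 1.242 pp.
Employment: 0.28 × 2 = 0.56 pp.
TFP growth = 3.4 − 2.047 = 1.353%.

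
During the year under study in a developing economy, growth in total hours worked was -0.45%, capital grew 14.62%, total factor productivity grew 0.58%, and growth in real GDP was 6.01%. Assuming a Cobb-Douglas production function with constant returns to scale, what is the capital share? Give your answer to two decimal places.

0.39

gY = gA + α·gK + (1−α)·gL, so gY − gA − gL = α(gK − gL).
6.01 − 0.58 + 0.45 = α × (14.62 − (-0.45)).
5.88 = 15.07 α, so α = 0.3902.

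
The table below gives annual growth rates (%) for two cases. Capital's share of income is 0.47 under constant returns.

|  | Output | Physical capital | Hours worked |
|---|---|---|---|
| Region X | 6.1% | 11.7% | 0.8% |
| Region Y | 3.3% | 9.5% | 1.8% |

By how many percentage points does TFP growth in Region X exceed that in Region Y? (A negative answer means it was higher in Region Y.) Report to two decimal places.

2.30 percentage points

Labor's share = 1 − 0.47 = 0.53.
Region X: TFP = 6.1 − 5.499 − 0.424 = 0.177%.
Region Y: TFP = 3.3 − 4.465 − 0.954 = -2.119%.
Difference = 0.177 − (-2.119) = 2.296 pp.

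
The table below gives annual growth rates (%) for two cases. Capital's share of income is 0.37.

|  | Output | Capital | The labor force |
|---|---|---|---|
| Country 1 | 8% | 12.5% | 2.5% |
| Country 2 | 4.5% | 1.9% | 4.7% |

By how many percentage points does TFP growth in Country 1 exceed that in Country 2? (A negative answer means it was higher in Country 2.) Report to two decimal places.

0.96 percentage points

Labor's share = 1 − 0.37 = 0.63.
Country 1: TFP = 8 − 4.625 − 1.575 = 1.8%.
Country 2: TFP = 4.5 − 0.703 − 2.961 = 0.836%.
Difference = 1.8 − (0.836) = 0.964 pp.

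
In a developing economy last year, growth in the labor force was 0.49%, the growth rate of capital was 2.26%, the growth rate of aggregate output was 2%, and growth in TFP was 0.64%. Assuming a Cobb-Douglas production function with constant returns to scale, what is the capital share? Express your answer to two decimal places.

gY = gA + α·gK + (1−α)·gL, so gY − gA − gL = α(gK − gL).
2 − 0.64 − 0.49 = α × (2.26 − 0.49).
0.87 = 1.77 α, so α = 0.4915.

α = 0.49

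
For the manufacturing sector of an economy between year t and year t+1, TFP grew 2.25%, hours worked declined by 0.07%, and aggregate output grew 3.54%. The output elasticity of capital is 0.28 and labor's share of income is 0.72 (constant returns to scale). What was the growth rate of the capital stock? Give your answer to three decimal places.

The capital stock grew 4.787%.

Labor's share = 1 − 0.28 = 0.72.
gY = gA + 0.72×(-0.07) + 0.28×g.
0.28×g = 3.54 − 2.25 + 0.0504 = 1.3404.
g = 1.3404 / 0.28 = 4.78714%.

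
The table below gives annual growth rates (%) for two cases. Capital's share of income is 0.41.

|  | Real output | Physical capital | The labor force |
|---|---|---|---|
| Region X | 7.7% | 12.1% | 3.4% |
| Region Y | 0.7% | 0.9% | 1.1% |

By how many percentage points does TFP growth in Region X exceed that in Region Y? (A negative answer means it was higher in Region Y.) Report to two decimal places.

Labor's share = 1 − 0.41 = 0.59.
Region X: TFP = 7.7 − 4.961 − 2.006 = 0.733%.
Region Y: TFP = 0.7 − 0.369 − 0.649 = -0.318%.
Difference = 0.733 − (-0.318) = 1.051 pp.

1.05 percentage points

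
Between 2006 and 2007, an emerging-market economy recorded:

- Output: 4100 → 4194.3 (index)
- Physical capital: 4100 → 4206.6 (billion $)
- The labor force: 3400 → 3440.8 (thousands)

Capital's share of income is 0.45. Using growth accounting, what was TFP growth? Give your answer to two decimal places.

0.47%

Output growth = (4194.3 − 4100) / 4100 = 2.3%.
Physical capital growth = (4206.6 − 4100) / 4100 = 2.6%.
The labor force growth = (3440.8 − 3400) / 3400 = 1.2%.
Labor's share = 1 − 0.45 = 0.55.
Physical capital: 0.45 × 2.6 = 1.17 pp.
The labor force: 0.55 × 1.2 = 0.66 pp.
TFP growth = 2.3 − 1.83 = 0.47%.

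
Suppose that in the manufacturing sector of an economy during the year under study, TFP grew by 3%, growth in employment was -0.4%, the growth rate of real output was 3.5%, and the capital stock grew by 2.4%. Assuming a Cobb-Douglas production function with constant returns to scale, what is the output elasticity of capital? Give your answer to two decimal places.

The output elasticity of capital is 0.32.

gY = gA + α·gK + (1−α)·gL, so gY − gA − gL = α(gK − gL).
3.5 − 3 + 0.4 = α × (2.4 − (-0.4)).
0.9 = 2.8 α, so α = 0.3214.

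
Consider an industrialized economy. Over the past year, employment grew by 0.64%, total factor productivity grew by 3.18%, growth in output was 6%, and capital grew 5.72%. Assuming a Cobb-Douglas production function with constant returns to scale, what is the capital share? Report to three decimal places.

gY = gA + α·gK + (1−α)·gL, so gY − gA − gL = α(gK − gL).
6 − 3.18 − 0.64 = α × (5.72 − 0.64).
2.18 = 5.08 α, so α = 0.42913.

α = 0.429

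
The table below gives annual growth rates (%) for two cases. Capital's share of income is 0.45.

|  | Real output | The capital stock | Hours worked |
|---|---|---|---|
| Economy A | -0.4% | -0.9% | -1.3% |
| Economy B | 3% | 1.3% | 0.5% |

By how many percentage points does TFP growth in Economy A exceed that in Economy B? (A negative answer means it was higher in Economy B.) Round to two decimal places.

-1.42 percentage points

Labor's share = 1 − 0.45 = 0.55.
Economy A: TFP = -0.4 + 0.405 + 0.715 = 0.72%.
Economy B: TFP = 3 − 0.585 − 0.275 = 2.14%.
Difference = 0.72 − (2.14) = -1.42 pp.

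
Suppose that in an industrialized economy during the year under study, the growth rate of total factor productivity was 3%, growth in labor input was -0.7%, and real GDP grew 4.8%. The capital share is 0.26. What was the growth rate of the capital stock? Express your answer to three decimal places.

Labor's share = 1 − 0.26 = 0.74.
gY = gA + 0.74×(-0.7) + 0.26×g.
0.26×g = 4.8 − 3 + 0.518 = 2.318.
g = 2.318 / 0.26 = 8.91538%.

The capital stock growth was 8.915%.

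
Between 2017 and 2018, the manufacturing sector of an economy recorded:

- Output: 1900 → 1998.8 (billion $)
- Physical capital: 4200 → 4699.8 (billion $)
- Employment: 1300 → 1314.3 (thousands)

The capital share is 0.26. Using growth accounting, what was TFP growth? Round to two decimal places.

Output growth = (1998.8 − 1900) / 1900 = 5.2%.
Physical capital growth = (4699.8 − 4200) / 4200 = 11.9%.
Employment growth = (1314.3 − 1300) / 1300 = 1.1%.
Labor's share = 1 − 0.26 = 0.74.
Physical capital: 0.26 × 11.9 = 3.094 pp.
Employment: 0.74 × 1.1 = 0.814 pp.
TFP growth = 5.2 − 3.908 = 1.292%.

TFP growth was 1.29%.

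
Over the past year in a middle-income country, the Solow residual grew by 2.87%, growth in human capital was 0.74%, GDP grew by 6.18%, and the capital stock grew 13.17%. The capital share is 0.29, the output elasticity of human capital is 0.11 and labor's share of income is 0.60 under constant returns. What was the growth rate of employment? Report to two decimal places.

Labor's share = 1 − 0.29 − 0.11 = 0.6.
gY = gA + 0.29×13.17 + 0.11×0.74 + 0.6×g.
0.6×g = 6.18 − 2.87 − 3.9007 = -0.5907.
g = -0.5907 / 0.6 = -0.9845%.

-0.98%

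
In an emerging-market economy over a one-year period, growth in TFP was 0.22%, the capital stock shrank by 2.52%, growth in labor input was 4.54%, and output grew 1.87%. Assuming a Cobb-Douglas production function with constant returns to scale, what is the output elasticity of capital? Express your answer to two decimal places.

gY = gA + α·gK + (1−α)·gL, so gY − gA − gL = α(gK − gL).
1.87 − 0.22 − 4.54 = α × (-2.52 − 4.54).
-2.89 = -7.06 α, so α = 0.4093.

The output elasticity of capital is 0.41.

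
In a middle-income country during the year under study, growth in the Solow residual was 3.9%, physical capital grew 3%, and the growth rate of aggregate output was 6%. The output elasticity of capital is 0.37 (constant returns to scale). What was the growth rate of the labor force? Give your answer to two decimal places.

The labor force growth was 1.57%.

Labor's share = 1 − 0.37 = 0.63.
gY = gA + 0.37×3 + 0.63×g.
0.63×g = 6 − 3.9 − 1.11 = 0.99.
g = 0.99 / 0.63 = 1.5714%.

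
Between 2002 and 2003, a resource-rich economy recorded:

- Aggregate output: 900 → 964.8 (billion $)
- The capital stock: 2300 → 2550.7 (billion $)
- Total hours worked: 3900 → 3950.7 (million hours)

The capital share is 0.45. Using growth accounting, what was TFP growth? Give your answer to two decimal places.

Aggregate output growth = (964.8 − 900) / 900 = 7.2%.
The capital stock growth = (2550.7 − 2300) / 2300 = 10.9%.
Total hours worked growth = (3950.7 − 3900) / 3900 = 1.3%.
Labor's share = 1 − 0.45 = 0.55.
The capital stock: 0.45 × 10.9 = 4.905 pp.
Total hours worked: 0.55 × 1.3 = 0.715 pp.
TFP growth = 7.2 − 5.62 = 1.58%.

1.58%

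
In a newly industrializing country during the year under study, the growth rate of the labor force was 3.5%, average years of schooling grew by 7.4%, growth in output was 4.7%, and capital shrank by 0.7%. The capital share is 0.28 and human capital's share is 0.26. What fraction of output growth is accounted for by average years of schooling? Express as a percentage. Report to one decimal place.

Average years of schooling contributed 0.26 × 7.4 = 1.924 pp.
Share of growth = 1.924 / 4.7 × 100 = 40.936%.

Average years of schooling accounted for 40.9% of growth.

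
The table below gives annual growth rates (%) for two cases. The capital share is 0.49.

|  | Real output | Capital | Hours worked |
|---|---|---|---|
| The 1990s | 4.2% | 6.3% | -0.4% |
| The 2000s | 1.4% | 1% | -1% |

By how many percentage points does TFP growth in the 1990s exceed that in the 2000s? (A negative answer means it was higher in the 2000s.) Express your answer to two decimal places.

-0.10 percentage points

Labor's share = 1 − 0.49 = 0.51.
The 1990s: TFP = 4.2 − 3.087 + 0.204 = 1.317%.
The 2000s: TFP = 1.4 − 0.49 + 0.51 = 1.42%.
Difference = 1.317 − (1.42) = -0.103 pp.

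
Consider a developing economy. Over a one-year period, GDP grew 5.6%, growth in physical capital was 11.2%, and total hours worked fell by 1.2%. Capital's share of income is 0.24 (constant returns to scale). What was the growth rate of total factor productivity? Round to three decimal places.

Total factor productivity growth was 3.824%.

Labor's share = 1 − 0.24 = 0.76.
Physical capital: 0.24 × 11.2 = 2.688 pp.
Total hours worked: 0.76 × (-1.2) = -0.912 pp.
TFP growth = 5.6 − 1.776 = 3.824%.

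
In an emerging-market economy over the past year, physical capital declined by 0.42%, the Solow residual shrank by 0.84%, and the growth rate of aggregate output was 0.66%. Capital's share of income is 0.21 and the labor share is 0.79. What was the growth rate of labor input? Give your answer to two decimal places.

Labor input grew 2.01%.

Labor's share = 1 − 0.21 = 0.79.
gY = gA + 0.21×(-0.42) + 0.79×g.
0.79×g = 0.66 + 0.84 + 0.0882 = 1.5882.
g = 1.5882 / 0.79 = 2.0104%.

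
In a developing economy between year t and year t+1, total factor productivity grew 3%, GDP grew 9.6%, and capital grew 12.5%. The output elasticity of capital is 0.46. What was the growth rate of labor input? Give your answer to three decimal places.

Labor input grew 1.574%.

Labor's share = 1 − 0.46 = 0.54.
gY = gA + 0.46×12.5 + 0.54×g.
0.54×g = 9.6 − 3 − 5.75 = 0.85.
g = 0.85 / 0.54 = 1.57407%.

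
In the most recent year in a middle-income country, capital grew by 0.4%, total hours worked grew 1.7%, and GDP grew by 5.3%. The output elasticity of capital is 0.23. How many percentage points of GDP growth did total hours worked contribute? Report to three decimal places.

Labor's share = 1 − 0.23 = 0.77.
Contribution = share × growth = 0.77 × 1.7 = 1.309 pp.

1.309 percentage points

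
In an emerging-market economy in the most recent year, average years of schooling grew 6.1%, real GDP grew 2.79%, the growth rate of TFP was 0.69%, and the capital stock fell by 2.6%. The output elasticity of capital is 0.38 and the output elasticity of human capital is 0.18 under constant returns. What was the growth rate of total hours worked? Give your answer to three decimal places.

Total hours worked growth was 4.523%.

Labor's share = 1 − 0.38 − 0.18 = 0.44.
gY = gA + 0.38×(-2.6) + 0.18×6.1 + 0.44×g.
0.44×g = 2.79 − 0.69 − 0.11 = 1.99.
g = 1.99 / 0.44 = 4.52273%.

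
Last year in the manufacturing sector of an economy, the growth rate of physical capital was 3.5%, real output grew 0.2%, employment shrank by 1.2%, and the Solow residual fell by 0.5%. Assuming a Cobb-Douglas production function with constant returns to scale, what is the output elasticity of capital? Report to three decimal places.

The output elasticity of capital is 0.404.

gY = gA + α·gK + (1−α)·gL, so gY − gA − gL = α(gK − gL).
0.2 + 0.5 + 1.2 = α × (3.5 − (-1.2)).
1.9 = 4.7 α, so α = 0.40426.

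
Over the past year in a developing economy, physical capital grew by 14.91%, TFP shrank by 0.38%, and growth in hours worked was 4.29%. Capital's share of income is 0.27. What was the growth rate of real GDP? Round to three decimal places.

Labor's share = 1 − 0.27 = 0.73.
Physical capital: 0.27 × 14.91 = 4.0257 pp.
Hours worked: 0.73 × 4.29 = 3.1317 pp.
Output growth = -0.38 + 7.1574 = 6.7774%.

6.777%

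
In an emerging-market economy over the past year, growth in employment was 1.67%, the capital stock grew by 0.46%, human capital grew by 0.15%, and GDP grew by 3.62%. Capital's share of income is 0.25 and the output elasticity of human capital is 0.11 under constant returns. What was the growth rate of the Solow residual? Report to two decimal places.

2.42%

Labor's share = 1 − 0.25 − 0.11 = 0.64.
The capital stock: 0.25 × 0.46 = 0.115 pp.
Human capital: 0.11 × 0.15 = 0.0165 pp.
Employment: 0.64 × 1.67 = 1.0688 pp.
TFP growth = 3.62 − 1.2003 = 2.4197%.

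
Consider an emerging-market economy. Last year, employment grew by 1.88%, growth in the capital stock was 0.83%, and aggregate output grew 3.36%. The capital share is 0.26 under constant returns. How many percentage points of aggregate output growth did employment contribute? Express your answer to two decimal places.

Labor's share = 1 − 0.26 = 0.74.
Contribution = share × growth = 0.74 × 1.88 = 1.3912 pp.

1.39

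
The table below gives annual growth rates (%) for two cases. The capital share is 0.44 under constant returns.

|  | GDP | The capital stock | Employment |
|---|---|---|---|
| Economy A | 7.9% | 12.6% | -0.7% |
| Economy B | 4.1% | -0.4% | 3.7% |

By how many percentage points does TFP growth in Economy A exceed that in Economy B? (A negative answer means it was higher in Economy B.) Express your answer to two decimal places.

0.54 percentage points

Labor's share = 1 − 0.44 = 0.56.
Economy A: TFP = 7.9 − 5.544 + 0.392 = 2.748%.
Economy B: TFP = 4.1 + 0.176 − 2.072 = 2.204%.
Difference = 2.748 − (2.204) = 0.544 pp.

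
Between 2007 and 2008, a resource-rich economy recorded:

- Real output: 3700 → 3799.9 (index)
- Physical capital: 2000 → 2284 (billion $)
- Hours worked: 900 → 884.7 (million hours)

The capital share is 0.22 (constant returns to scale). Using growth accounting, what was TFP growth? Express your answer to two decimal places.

Real output growth = (3799.9 − 3700) / 3700 = 2.7%.
Physical capital growth = (2284 − 2000) / 2000 = 14.2%.
Hours worked growth = (884.7 − 900) / 900 = -1.7%.
Labor's share = 1 − 0.22 = 0.78.
Physical capital: 0.22 × 14.2 = 3.124 pp.
Hours worked: 0.78 × (-1.7) = -1.326 pp.
TFP growth = 2.7 − 1.798 = 0.902%.

0.90%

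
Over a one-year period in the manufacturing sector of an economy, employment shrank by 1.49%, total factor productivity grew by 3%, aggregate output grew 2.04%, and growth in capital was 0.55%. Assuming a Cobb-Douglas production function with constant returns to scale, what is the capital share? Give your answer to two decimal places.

gY = gA + α·gK + (1−α)·gL, so gY − gA − gL = α(gK − gL).
2.04 − 3 + 1.49 = α × (0.55 − (-1.49)).
0.53 = 2.04 α, so α = 0.2598.

α = 0.26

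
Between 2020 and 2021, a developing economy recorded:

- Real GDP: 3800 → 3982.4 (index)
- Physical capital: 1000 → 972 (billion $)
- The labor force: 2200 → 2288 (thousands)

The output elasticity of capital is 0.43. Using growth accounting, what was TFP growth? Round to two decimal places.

3.72%

Real GDP growth = (3982.4 − 3800) / 3800 = 4.8%.
Physical capital growth = (972 − 1000) / 1000 = -2.8%.
The labor force growth = (2288 − 2200) / 2200 = 4%.
Labor's share = 1 − 0.43 = 0.57.
Physical capital: 0.43 × (-2.8) = -1.204 pp.
The labor force: 0.57 × 4 = 2.28 pp.
TFP growth = 4.8 − 1.076 = 3.724%.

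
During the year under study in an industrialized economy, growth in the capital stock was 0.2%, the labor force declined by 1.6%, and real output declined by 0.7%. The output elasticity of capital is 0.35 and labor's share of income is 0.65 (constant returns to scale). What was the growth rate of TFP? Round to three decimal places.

0.270%

Labor's share = 1 − 0.35 = 0.65.
The capital stock: 0.35 × 0.2 = 0.07 pp.
The labor force: 0.65 × (-1.6) = -1.04 pp.
TFP growth = -0.7 + 0.97 = 0.27%.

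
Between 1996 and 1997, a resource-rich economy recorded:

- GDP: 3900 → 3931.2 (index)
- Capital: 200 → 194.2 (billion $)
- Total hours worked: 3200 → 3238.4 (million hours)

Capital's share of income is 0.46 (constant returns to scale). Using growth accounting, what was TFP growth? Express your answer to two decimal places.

1.49%

GDP growth = (3931.2 − 3900) / 3900 = 0.8%.
Capital growth = (194.2 − 200) / 200 = -2.9%.
Total hours worked growth = (3238.4 − 3200) / 3200 = 1.2%.
Labor's share = 1 − 0.46 = 0.54.
Capital: 0.46 × (-2.9) = -1.334 pp.
Total hours worked: 0.54 × 1.2 = 0.648 pp.
TFP growth = 0.8 + 0.686 = 1.486%.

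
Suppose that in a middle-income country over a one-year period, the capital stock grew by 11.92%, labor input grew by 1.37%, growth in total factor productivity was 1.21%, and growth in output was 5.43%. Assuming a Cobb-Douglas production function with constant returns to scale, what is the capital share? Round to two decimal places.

0.27

gY = gA + α·gK + (1−α)·gL, so gY − gA − gL = α(gK − gL).
5.43 − 1.21 − 1.37 = α × (11.92 − 1.37).
2.85 = 10.55 α, so α = 0.2701.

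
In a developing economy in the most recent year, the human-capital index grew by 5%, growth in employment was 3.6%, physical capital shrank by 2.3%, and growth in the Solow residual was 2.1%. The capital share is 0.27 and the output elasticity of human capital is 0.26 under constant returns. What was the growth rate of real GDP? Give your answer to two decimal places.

Real GDP grew 4.47%.

Labor's share = 1 − 0.27 − 0.26 = 0.47.
Physical capital: 0.27 × (-2.3) = -0.621 pp.
The human-capital index: 0.26 × 5 = 1.3 pp.
Employment: 0.47 × 3.6 = 1.692 pp.
Output growth = 2.1 + 2.371 = 4.471%.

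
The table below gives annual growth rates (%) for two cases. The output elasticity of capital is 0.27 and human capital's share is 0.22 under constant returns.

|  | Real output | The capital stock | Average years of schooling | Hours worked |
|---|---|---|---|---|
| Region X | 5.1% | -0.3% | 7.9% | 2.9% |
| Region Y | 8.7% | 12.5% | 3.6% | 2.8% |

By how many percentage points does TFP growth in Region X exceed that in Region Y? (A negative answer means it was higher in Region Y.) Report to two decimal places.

-1.14 percentage points

Labor's share = 1 − 0.27 − 0.22 = 0.51.
Region X: TFP = 5.1 + 0.081 − 1.738 − 1.479 = 1.964%.
Region Y: TFP = 8.7 − 3.375 − 0.792 − 1.428 = 3.105%.
Difference = 1.964 − (3.105) = -1.141 pp.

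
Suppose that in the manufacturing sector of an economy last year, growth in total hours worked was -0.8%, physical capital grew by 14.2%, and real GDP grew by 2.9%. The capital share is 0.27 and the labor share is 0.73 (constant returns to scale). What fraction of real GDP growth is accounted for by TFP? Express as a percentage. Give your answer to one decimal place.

TFP accounted for -12.1% of growth.

Labor's share = 1 − 0.27 = 0.73.
Physical capital: 0.27 × 14.2 = 3.834 pp.
Total hours worked: 0.73 × (-0.8) = -0.584 pp.
TFP growth = 2.9 − 3.25 = -0.35%.
TFP share of growth = -0.35 / 2.9 × 100 = -12.069%.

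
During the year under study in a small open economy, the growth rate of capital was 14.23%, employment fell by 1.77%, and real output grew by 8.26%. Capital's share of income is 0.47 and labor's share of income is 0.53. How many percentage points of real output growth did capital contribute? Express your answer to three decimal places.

6.688 percentage points

Contribution = share × growth = 0.47 × 14.23 = 6.6881 pp.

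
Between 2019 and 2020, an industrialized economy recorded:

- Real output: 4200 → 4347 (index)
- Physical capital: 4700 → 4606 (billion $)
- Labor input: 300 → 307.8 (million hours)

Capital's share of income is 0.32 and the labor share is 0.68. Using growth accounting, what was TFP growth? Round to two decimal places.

Real output growth = (4347 − 4200) / 4200 = 3.5%.
Physical capital growth = (4606 − 4700) / 4700 = -2%.
Labor input growth = (307.8 − 300) / 300 = 2.6%.
Labor's share = 1 − 0.32 = 0.68.
Physical capital: 0.32 × (-2) = -0.64 pp.
Labor input: 0.68 × 2.6 = 1.768 pp.
TFP growth = 3.5 − 1.128 = 2.372%.

TFP growth was 2.37%.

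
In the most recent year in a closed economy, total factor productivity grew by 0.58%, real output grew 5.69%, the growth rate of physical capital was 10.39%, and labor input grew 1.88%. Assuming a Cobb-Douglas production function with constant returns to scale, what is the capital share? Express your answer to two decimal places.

gY = gA + α·gK + (1−α)·gL, so gY − gA − gL = α(gK − gL).
5.69 − 0.58 − 1.88 = α × (10.39 − 1.88).
3.23 = 8.51 α, so α = 0.3796.

0.38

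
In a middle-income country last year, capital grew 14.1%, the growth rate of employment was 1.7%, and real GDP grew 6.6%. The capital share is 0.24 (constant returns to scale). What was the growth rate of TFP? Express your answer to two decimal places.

Labor's share = 1 − 0.24 = 0.76.
Capital: 0.24 × 14.1 = 3.384 pp.
Employment: 0.76 × 1.7 = 1.292 pp.
TFP growth = 6.6 − 4.676 = 1.924%.

1.92%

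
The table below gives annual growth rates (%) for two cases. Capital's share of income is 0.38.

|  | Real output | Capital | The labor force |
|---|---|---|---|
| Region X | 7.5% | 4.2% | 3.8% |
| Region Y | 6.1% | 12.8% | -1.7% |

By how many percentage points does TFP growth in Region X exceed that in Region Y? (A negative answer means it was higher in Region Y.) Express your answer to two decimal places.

1.26 percentage points

Labor's share = 1 − 0.38 = 0.62.
Region X: TFP = 7.5 − 1.596 − 2.356 = 3.548%.
Region Y: TFP = 6.1 − 4.864 + 1.054 = 2.29%.
Difference = 3.548 − (2.29) = 1.258 pp.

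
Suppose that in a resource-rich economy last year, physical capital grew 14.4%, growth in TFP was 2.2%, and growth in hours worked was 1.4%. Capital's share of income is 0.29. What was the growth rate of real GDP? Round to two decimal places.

Labor's share = 1 − 0.29 = 0.71.
Physical capital: 0.29 × 14.4 = 4.176 pp.
Hours worked: 0.71 × 1.4 = 0.994 pp.
Output growth = 2.2 + 5.17 = 7.37%.

Real GDP grew 7.37%.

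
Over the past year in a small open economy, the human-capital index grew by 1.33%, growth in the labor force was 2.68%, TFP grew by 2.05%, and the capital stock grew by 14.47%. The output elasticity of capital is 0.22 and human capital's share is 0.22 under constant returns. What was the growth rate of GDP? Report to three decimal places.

Labor's share = 1 − 0.22 − 0.22 = 0.56.
The capital stock: 0.22 × 14.47 = 3.1834 pp.
The human-capital index: 0.22 × 1.33 = 0.2926 pp.
The labor force: 0.56 × 2.68 = 1.5008 pp.
Output growth = 2.05 + 4.9768 = 7.0268%.

7.027%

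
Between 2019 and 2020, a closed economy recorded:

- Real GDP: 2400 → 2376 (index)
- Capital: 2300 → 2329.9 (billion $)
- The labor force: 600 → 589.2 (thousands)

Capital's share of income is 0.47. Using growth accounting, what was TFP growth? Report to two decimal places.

-0.66%

Real GDP growth = (2376 − 2400) / 2400 = -1%.
Capital growth = (2329.9 − 2300) / 2300 = 1.3%.
The labor force growth = (589.2 − 600) / 600 = -1.8%.
Labor's share = 1 − 0.47 = 0.53.
Capital: 0.47 × 1.3 = 0.611 pp.
The labor force: 0.53 × (-1.8) = -0.954 pp.
TFP growth = -1 + 0.343 = -0.657%.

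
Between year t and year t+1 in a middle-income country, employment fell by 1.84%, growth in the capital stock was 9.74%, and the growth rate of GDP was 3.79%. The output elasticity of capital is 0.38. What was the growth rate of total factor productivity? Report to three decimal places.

Labor's share = 1 − 0.38 = 0.62.
The capital stock: 0.38 × 9.74 = 3.7012 pp.
Employment: 0.62 × (-1.84) = -1.1408 pp.
TFP growth = 3.79 − 2.5604 = 1.2296%.

1.230%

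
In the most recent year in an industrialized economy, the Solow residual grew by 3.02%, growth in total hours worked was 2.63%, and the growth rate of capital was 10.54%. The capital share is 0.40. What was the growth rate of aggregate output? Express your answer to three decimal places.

Labor's share = 1 − 0.4 = 0.6.
Capital: 0.4 × 10.54 = 4.216 pp.
Total hours worked: 0.6 × 2.63 = 1.578 pp.
Output growth = 3.02 + 5.794 = 8.814%.

8.814%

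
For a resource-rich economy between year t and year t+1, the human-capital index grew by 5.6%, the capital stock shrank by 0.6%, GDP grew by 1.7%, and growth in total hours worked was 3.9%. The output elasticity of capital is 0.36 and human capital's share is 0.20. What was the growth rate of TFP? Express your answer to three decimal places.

-0.920%

Labor's share = 1 − 0.36 − 0.2 = 0.44.
The capital stock: 0.36 × (-0.6) = -0.216 pp.
The human-capital index: 0.2 × 5.6 = 1.12 pp.
Total hours worked: 0.44 × 3.9 = 1.716 pp.
TFP growth = 1.7 − 2.62 = -0.92%.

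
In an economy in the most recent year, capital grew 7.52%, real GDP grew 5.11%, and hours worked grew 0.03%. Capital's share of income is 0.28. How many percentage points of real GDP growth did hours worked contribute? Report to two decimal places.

0.02 percentage points

Labor's share = 1 − 0.28 = 0.72.
Contribution = share × growth = 0.72 × 0.03 = 0.0216 pp.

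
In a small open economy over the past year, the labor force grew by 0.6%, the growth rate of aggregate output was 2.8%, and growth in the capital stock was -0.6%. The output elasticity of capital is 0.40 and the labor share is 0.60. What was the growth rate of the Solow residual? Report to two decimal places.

Labor's share = 1 − 0.4 = 0.6.
The capital stock: 0.4 × (-0.6) = -0.24 pp.
The labor force: 0.6 × 0.6 = 0.36 pp.
TFP growth = 2.8 − 0.12 = 2.68%.

2.68%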